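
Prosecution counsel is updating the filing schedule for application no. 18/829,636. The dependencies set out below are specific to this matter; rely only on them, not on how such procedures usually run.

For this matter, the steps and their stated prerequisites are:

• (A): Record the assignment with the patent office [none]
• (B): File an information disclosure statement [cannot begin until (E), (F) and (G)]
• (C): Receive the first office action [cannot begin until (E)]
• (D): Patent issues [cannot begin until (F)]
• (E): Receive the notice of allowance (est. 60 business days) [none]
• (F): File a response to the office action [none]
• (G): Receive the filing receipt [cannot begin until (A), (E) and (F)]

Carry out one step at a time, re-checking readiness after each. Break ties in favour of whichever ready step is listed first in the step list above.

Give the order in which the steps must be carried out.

(A), (E), (C), (F), (D), (G), (B)

(A), (E) and (F) have no prerequisites; (A) is listed earlier, so (A) is first.
Ready: (E) and (F). (E) is listed earlier → (E).
Ready: (C) and (F). (C) is listed earlier → (C).
That leaves (F) as the only ready step → (F).
Now (D) and (G) have their prerequisites met. (D) is listed earlier, so (D) next.
That leaves (G) as the only ready step → (G).
(B) needed (E), (F) and (G), now all done → (B).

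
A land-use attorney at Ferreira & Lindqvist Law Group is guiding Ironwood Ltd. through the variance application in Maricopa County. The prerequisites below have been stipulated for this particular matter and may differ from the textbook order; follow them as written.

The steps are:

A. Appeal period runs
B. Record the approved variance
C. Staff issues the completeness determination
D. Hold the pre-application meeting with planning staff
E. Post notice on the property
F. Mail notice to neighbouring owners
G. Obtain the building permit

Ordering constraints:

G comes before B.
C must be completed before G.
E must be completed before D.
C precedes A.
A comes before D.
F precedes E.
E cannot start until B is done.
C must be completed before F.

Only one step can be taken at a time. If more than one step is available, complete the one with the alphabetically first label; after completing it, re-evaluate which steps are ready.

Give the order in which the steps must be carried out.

Only C has no prerequisites, so it is first.
A, F and G are all available; A has the earlier label → A.
Ready: F and G. F has the earlier label → F.
That leaves G as the only ready step → G.
Next only B has its prerequisites met → B.
E needed B and F, now all done → E.
That leaves D as the only ready step → D.

C, A, F, G, B, E, D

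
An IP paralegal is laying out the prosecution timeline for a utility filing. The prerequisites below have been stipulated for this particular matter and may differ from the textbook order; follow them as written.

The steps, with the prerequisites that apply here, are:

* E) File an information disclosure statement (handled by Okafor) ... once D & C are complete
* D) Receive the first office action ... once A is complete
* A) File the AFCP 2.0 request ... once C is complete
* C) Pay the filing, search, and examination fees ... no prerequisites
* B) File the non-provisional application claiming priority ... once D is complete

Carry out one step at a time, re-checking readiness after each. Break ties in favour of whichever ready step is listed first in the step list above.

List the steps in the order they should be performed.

C A D E B

C is the only step with nothing outstanding, so it goes first.
A is the only step now ready → A.
That leaves D as the only ready step → D.
Ready: E and B. E is listed earlier → E.
B needed D, now all done → B.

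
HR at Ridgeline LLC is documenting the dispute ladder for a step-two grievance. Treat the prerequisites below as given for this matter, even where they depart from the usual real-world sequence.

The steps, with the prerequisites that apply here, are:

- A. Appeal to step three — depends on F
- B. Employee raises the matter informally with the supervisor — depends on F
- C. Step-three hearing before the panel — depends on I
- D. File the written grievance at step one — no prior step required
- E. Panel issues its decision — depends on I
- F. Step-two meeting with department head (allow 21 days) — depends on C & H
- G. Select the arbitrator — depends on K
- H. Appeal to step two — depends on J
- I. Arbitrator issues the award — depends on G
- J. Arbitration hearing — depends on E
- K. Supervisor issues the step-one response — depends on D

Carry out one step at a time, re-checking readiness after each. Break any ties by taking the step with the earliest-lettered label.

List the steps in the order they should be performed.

D is the only step with nothing outstanding, so it goes first.
Next only K has its prerequisites met → K.
That leaves G as the only ready step → G.
Next only I has its prerequisites met → I.
C and E are both available; C has the earlier label → C.
Next only E has its prerequisites met → E.
J is the only step now ready → J.
H needed J, now all done → H.
That leaves F as the only ready step → F.
A and B are both available; A has the earlier label → A.
B is the only step now ready → B.

D, K, G, I, C, E, J, H, F, A, B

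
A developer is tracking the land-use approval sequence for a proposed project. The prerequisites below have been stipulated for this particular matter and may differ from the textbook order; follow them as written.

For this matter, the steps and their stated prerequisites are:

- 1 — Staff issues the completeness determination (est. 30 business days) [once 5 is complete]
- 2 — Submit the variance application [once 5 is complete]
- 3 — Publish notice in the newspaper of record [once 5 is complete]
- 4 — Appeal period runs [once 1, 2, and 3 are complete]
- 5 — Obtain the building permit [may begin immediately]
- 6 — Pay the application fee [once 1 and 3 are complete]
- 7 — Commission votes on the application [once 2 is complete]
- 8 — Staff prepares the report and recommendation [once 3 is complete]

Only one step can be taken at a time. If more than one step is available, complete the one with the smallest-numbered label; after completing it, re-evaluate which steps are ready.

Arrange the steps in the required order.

5 1 2 3 4 6 7 8

Only 5 has no prerequisites, so it is first.
1, 2 and 3 are all available; 1 has the earlier label → 1.
2 and 3 are both available; 2 has the earlier label → 2.
Ready: 3 and 7. 3 has the earlier label → 3.
Ready: 4, 6, 7 and 8. 4 has the earlier label → 4.
Now 6, 7 and 8 have their prerequisites met. 6 has the earlier label, so 6 next.
Ready: 7 and 8. 7 has the earlier label → 7.
8 is the only step now ready → 8.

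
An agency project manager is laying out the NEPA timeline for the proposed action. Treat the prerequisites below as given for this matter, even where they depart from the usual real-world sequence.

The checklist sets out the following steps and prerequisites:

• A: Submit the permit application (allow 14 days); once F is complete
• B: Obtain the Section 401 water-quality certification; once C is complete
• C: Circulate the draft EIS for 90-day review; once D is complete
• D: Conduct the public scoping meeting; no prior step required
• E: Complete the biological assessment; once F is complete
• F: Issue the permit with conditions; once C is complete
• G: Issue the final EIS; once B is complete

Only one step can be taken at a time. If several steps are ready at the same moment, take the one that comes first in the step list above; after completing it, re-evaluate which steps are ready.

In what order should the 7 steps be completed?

D, C, B, F, A, E, G

D is the only step with nothing outstanding, so it goes first.
C needed D, now all done → C.
Ready: B and F. B is listed earlier → B.
F and G are both available; F is listed earlier → F.
A and E now also ready, so the ready set is {A, E, G}; A is listed earlier → A.
Now E and G have their prerequisites met. E is listed earlier, so E next.
G needed B, now all done → G.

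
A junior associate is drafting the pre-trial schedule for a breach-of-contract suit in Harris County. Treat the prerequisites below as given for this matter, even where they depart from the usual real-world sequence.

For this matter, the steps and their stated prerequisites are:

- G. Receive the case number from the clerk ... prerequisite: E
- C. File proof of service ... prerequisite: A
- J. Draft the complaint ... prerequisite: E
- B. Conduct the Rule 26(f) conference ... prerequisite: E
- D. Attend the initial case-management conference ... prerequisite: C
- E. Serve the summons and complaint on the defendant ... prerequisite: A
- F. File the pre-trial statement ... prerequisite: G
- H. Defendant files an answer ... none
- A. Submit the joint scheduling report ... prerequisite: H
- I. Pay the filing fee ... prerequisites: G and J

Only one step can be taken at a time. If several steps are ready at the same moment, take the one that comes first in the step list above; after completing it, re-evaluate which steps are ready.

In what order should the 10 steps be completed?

H is the only step with nothing outstanding, so it goes first.
That leaves A as the only ready step → A.
C and E are both available; C is listed earlier → C.
D now also ready, so the ready set is {D, E}; D is listed earlier → D.
E needed A, now all done → E.
Now G, J and B have their prerequisites met. G is listed earlier, so G next.
F now also ready, so the ready set is {J, B, F}; J is listed earlier → J.
I now also ready, so the ready set is {B, F, I}; B is listed earlier → B.
F and I are both available; F is listed earlier → F.
Next only I has its prerequisites met → I.

H, A, C, D, E, G, J, B, F, I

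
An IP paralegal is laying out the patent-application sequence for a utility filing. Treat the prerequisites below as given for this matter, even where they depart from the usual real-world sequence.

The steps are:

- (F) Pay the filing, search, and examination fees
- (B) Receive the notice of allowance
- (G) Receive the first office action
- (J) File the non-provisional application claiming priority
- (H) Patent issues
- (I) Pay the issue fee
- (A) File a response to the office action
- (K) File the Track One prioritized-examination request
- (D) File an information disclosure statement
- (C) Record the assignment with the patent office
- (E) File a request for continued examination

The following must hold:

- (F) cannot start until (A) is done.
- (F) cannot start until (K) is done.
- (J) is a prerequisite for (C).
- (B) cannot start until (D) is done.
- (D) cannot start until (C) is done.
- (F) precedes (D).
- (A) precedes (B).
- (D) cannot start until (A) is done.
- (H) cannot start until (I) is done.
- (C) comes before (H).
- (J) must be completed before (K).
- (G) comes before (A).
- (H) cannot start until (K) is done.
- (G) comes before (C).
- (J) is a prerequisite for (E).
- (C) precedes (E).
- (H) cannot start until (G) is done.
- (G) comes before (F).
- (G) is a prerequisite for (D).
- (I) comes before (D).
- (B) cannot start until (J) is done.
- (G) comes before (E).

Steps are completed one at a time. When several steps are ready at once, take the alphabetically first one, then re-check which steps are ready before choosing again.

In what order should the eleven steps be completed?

(G) → (A) → (I) → (J) → (C) → (E) → (K) → (F) → (D) → (B) → (H)

Nothing is required for (G), (I) and (J). (G) has the earlier label → (G) first.
Ready: (A), (I) and (J). (A) has the earlier label → (A).
(I) and (J) are both available; (I) has the earlier label → (I).
(J) is the only step now ready → (J).
Ready: (C) and (K). (C) has the earlier label → (C).
(E) now also ready, so the ready set is {(E), (K)}; (E) has the earlier label → (E).
That leaves (K) as the only ready step → (K).
(F) and (H) are both available; (F) has the earlier label → (F).
Ready: (D) and (H). (D) has the earlier label → (D).
(B) now also ready, so the ready set is {(B), (H)}; (B) has the earlier label → (B).
That leaves (H) as the only ready step → (H).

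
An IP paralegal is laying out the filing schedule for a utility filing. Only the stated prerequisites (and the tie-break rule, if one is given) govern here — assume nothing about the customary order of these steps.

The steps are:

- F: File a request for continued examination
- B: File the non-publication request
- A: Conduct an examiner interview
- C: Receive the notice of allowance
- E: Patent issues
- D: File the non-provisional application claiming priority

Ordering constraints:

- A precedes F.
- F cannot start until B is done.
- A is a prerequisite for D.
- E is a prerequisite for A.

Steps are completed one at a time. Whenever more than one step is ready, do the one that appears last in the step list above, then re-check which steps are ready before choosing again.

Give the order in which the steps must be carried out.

E C A D B F

Nothing is required for E, C and B. E is listed later → E first.
Ready: C, A and B. C is listed later → C.
Ready: A and B. A is listed later → A.
D and B are both available; D is listed later → D.
That leaves B as the only ready step → B.
F is the only step now ready → F.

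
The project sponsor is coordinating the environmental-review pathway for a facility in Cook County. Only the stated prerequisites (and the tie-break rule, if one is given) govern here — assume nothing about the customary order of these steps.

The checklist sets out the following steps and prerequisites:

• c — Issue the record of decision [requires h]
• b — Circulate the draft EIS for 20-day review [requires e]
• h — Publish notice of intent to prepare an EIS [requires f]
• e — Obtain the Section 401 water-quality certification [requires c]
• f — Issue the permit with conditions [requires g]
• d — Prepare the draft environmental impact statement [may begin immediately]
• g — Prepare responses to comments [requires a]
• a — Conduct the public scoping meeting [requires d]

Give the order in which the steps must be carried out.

d, a, g, f, h, c, e, b

Only d has no prerequisites, so it is first.
a needed d, now all done → a.
g needed a, now all done → g.
f is the only step now ready → f.
h is the only step now ready → h.
c needed h, now all done → c.
That leaves e as the only ready step → e.
b is the only step now ready → b.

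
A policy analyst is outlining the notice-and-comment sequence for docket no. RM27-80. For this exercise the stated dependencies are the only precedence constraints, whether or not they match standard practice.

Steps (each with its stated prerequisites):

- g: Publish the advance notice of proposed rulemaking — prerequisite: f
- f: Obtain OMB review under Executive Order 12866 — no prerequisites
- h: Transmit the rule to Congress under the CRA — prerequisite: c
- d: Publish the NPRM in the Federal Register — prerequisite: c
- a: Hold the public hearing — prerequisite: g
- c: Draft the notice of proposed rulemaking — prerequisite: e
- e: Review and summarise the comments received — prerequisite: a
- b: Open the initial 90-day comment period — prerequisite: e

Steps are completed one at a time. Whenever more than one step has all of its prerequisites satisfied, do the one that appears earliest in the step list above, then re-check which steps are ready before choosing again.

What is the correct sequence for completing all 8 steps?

f has no prerequisites → f first.
g needed f, now all done → g.
a needed g, now all done → a.
e is the only step now ready → e.
c and b are both available; c is listed earlier → c.
h and d now also ready, so the ready set is {h, d, b}; h is listed earlier → h.
Ready: d and b. d is listed earlier → d.
b needed e, now all done → b.

f, g, a, e, c, h, d, b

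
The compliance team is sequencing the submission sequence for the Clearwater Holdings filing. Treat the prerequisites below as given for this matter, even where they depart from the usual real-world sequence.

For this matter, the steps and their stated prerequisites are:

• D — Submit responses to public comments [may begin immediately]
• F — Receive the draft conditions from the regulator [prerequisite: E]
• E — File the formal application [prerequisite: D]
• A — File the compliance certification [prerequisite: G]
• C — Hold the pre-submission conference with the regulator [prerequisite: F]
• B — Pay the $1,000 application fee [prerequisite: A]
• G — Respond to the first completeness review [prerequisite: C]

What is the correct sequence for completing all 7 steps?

D → E → F → C → G → A → B

Only D has no prerequisites, so it is first.
That leaves E as the only ready step → E.
F needed E, now all done → F.
Next only C has its prerequisites met → C.
G needed C, now all done → G.
A needed G, now all done → A.
Next only B has its prerequisites met → B.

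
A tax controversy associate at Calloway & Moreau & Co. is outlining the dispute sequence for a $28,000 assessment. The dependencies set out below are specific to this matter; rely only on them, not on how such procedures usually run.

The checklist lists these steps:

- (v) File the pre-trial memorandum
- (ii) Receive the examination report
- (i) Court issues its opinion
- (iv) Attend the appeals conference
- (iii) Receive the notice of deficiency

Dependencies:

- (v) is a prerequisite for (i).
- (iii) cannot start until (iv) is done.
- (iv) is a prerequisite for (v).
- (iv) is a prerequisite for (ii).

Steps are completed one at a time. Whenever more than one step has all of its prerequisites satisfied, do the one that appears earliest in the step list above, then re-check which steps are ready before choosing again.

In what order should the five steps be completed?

(iv) → (v) → (ii) → (i) → (iii)

(iv) has no prerequisites → (iv) first.
(v), (ii) and (iii) are all available; (v) is listed earlier → (v).
(i) now also ready, so the ready set is {(ii), (i), (iii)}; (ii) is listed earlier → (ii).
Now (i) and (iii) have their prerequisites met. (i) is listed earlier, so (i) next.
Next only (iii) has its prerequisites met → (iii).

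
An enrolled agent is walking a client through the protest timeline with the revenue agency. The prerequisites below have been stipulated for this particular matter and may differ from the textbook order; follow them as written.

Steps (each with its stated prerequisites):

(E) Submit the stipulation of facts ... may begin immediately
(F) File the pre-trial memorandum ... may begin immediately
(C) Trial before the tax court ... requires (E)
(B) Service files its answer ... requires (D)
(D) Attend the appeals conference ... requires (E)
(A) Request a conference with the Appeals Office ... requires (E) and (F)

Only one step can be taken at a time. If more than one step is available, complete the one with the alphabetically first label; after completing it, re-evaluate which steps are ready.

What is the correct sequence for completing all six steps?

(E), (C), (D), (B), (F), (A)

Nothing is required for (E) and (F). (E) has the earlier label → (E) first.
Now (C), (D) and (F) have their prerequisites met. (C) has the earlier label, so (C) next.
Ready: (D) and (F). (D) has the earlier label → (D).
(B) now also ready, so the ready set is {(B), (F)}; (B) has the earlier label → (B).
(F) is the only step now ready → (F).
That leaves (A) as the only ready step → (A).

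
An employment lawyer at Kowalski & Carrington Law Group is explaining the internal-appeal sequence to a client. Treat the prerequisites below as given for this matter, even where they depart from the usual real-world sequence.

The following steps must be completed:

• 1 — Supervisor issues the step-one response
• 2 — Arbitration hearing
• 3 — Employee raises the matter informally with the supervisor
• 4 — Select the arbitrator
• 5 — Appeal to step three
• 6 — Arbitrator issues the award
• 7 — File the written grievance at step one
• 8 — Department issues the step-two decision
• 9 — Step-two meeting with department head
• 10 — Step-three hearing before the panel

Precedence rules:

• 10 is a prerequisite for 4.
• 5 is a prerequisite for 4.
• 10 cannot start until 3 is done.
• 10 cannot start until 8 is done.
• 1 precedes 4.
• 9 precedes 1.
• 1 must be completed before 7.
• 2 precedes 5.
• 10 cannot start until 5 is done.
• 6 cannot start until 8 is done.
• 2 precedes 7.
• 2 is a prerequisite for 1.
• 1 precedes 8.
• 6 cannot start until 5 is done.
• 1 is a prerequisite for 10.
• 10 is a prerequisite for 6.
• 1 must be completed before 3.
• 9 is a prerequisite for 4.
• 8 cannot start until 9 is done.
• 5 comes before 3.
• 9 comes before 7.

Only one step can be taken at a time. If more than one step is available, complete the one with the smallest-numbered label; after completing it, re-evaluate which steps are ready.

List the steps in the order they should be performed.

2, 5, 9, 1, 3, 7, 8, 10, 4, 6

2 and 9 have no prerequisites; 2 has the earlier label, so 2 is first.
5 and 9 are both available; 5 has the earlier label → 5.
Next only 9 has its prerequisites met → 9.
1 is the only step now ready → 1.
3, 7 and 8 are all available; 3 has the earlier label → 3.
Now 7 and 8 have their prerequisites met. 7 has the earlier label, so 7 next.
That leaves 8 as the only ready step → 8.
10 is the only step now ready → 10.
4 and 6 are both available; 4 has the earlier label → 4.
6 needed 5, 8 and 10, now all done → 6.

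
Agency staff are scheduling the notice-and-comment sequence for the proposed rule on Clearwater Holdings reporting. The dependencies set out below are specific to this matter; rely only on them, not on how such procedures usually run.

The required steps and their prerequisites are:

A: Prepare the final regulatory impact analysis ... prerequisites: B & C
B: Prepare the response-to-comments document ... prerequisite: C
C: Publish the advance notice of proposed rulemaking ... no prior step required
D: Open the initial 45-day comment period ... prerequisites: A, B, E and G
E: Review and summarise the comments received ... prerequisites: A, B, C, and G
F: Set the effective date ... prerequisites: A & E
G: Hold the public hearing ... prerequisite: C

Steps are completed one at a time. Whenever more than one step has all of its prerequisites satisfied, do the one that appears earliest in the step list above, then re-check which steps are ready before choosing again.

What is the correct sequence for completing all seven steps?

C, B, A, G, E, D, F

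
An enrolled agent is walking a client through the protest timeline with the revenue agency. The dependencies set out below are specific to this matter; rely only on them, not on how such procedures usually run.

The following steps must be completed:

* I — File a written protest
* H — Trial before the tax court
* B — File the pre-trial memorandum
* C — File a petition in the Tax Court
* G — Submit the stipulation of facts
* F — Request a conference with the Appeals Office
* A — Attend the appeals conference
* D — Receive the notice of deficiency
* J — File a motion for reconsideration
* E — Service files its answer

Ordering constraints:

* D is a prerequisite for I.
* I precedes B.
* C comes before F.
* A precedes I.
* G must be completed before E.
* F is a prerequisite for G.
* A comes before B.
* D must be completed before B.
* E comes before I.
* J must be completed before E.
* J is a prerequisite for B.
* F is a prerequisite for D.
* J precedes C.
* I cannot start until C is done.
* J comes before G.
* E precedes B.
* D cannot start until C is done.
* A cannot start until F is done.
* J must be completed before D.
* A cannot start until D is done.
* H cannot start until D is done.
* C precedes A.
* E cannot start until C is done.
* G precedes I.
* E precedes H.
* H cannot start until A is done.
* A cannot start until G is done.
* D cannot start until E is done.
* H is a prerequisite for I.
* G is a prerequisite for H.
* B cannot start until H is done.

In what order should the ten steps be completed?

J has no prerequisites → J first.
C needed J, now all done → C.
Next only F has its prerequisites met → F.
G is the only step now ready → G.
E needed C, G and J, now all done → E.
D is the only step now ready → D.
A is the only step now ready → A.
Next only H has its prerequisites met → H.
I is the only step now ready → I.
That leaves B as the only ready step → B.

J, C, F, G, E, D, A, H, I, B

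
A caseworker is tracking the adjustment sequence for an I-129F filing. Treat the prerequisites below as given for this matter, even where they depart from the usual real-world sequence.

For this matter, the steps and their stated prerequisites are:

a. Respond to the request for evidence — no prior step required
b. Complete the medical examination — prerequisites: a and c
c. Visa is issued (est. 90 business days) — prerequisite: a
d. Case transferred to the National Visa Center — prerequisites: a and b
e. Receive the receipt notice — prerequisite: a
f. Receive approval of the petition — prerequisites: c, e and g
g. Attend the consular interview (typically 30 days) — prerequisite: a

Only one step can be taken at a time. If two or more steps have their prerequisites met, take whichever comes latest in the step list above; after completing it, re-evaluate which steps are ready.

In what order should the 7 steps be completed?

a, g, e, c, f, b, d

Only a has no prerequisites, so it is first.
g, e and c are all available; g is listed later → g.
Ready: e and c. e is listed later → e.
c is the only step now ready → c.
Ready: f and b. f is listed later → f.
That leaves b as the only ready step → b.
d needed b and a, now all done → d.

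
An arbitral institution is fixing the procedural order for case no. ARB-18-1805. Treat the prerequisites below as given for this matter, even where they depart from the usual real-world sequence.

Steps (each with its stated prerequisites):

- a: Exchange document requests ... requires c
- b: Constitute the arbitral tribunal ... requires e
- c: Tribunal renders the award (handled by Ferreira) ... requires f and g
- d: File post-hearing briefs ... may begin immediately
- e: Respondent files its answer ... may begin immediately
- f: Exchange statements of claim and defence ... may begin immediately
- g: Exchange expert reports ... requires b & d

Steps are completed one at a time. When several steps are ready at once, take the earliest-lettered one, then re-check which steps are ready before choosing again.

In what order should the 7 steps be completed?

Nothing is required for d, e and f. d has the earlier label → d first.
Ready: e and f. e has the earlier label → e.
b now also ready, so the ready set is {b, f}; b has the earlier label → b.
Now f and g have their prerequisites met. f has the earlier label, so f next.
g needed b and d, now all done → g.
c needed f and g, now all done → c.
a is the only step now ready → a.

d, e, b, f, g, c, a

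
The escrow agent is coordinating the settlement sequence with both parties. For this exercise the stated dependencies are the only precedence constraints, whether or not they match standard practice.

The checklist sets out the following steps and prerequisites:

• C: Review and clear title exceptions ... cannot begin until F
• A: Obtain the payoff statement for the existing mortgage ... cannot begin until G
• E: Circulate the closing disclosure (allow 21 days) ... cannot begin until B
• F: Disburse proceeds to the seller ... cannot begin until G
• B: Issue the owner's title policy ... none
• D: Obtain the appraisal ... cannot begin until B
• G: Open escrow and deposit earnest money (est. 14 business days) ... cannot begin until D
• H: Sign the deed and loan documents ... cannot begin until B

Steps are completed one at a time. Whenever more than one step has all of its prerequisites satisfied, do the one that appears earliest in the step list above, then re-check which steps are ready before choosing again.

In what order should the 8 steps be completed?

B, E, D, G, A, F, C, H

B is the only step with nothing outstanding, so it goes first.
Now E, D and H have their prerequisites met. E is listed earlier, so E next.
Now D and H have their prerequisites met. D is listed earlier, so D next.
Ready: G and H. G is listed earlier → G.
A and F now also ready, so the ready set is {A, F, H}; A is listed earlier → A.
Ready: F and H. F is listed earlier → F.
C now also ready, so the ready set is {C, H}; C is listed earlier → C.
Next only H has its prerequisites met → H.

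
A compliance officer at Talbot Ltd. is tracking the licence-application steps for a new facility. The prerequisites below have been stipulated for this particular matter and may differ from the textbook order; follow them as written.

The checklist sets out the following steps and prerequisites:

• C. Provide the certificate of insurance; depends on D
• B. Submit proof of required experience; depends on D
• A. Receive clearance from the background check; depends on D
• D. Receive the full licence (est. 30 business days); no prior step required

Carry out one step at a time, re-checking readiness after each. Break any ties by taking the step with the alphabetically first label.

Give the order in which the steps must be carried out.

D, A, B, C

D is the only step with nothing outstanding, so it goes first.
A, B and C are all available; A has the earlier label → A.
Now B and C have their prerequisites met. B has the earlier label, so B next.
C is the only step now ready → C.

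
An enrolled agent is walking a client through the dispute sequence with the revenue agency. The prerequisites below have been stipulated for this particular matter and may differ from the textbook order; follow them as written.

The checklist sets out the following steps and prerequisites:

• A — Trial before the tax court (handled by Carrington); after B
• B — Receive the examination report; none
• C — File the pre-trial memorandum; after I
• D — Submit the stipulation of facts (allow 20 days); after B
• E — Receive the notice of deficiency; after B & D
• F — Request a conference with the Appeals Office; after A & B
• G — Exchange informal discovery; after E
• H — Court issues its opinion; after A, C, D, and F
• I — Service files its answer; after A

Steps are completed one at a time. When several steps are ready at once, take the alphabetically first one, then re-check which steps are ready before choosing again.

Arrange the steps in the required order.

B → A → D → E → F → G → I → C → H

Only B has no prerequisites, so it is first.
Ready: A and D. A has the earlier label → A.
F and I now also ready, so the ready set is {D, F, I}; D has the earlier label → D.
E now also ready, so the ready set is {E, F, I}; E has the earlier label → E.
F, G and I are all available; F has the earlier label → F.
G and I are both available; G has the earlier label → G.
I is the only step now ready → I.
C needed I, now all done → C.
H needed A, C, D and F, now all done → H.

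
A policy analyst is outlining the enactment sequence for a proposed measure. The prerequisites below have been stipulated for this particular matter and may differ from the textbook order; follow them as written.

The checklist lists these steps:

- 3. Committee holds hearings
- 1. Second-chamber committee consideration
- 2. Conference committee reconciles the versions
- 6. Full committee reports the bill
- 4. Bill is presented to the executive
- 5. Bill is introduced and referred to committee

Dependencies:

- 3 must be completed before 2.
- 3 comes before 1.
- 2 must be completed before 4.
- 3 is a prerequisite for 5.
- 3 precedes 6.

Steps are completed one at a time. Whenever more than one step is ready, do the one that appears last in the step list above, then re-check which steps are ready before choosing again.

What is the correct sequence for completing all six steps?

3, 5, 6, 2, 4, 1

Only 3 has no prerequisites, so it is first.
Now 5, 6, 2 and 1 have their prerequisites met. 5 is listed later, so 5 next.
Ready: 6, 2 and 1. 6 is listed later → 6.
Ready: 2 and 1. 2 is listed later → 2.
4 now also ready, so the ready set is {4, 1}; 4 is listed later → 4.
1 needed 3, now all done → 1.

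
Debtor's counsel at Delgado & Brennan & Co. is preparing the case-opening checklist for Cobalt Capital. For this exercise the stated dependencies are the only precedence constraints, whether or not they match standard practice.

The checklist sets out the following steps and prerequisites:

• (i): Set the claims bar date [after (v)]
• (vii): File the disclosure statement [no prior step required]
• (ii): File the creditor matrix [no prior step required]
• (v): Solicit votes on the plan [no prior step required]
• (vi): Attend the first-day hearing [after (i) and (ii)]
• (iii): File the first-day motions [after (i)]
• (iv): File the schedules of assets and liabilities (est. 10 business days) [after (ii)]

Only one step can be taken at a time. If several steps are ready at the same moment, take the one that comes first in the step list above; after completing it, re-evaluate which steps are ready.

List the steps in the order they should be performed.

(vii) → (ii) → (v) → (i) → (vi) → (iii) → (iv)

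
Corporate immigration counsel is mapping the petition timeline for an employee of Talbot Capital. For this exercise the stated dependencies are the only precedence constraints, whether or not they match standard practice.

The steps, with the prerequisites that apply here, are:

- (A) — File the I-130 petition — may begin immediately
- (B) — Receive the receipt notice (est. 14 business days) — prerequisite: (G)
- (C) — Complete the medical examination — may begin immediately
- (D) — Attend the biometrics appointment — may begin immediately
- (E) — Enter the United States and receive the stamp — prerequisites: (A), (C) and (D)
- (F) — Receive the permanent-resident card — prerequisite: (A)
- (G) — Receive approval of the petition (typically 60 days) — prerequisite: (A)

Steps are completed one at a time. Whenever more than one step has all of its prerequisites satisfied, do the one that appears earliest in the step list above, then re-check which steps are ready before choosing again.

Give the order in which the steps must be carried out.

Nothing is required for (A), (C) and (D). (A) is listed earlier → (A) first.
Ready: (C), (D), (F) and (G). (C) is listed earlier → (C).
Ready: (D), (F) and (G). (D) is listed earlier → (D).
(E) now also ready, so the ready set is {(E), (F), (G)}; (E) is listed earlier → (E).
(F) and (G) are both available; (F) is listed earlier → (F).
(G) is the only step now ready → (G).
(B) needed (G), now all done → (B).

(A) (C) (D) (E) (F) (G) (B)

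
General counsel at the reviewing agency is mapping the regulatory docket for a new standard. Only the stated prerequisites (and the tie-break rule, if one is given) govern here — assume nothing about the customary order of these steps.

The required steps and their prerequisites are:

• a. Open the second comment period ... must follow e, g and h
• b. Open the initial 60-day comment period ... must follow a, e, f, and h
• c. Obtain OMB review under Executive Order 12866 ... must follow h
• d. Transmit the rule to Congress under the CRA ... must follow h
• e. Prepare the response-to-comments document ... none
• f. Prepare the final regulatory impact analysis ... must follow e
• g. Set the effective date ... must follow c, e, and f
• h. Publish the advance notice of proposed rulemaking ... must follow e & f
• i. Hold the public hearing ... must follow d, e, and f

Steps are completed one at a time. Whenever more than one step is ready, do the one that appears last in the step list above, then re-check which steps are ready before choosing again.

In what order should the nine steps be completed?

Only e has no prerequisites, so it is first.
Next only f has its prerequisites met → f.
h needed f and e, now all done → h.
Ready: d and c. d is listed later → d.
i now also ready, so the ready set is {i, c}; i is listed later → i.
c needed h, now all done → c.
g needed f, e and c, now all done → g.
a needed h, g and e, now all done → a.
b is the only step now ready → b.

e, f, h, d, i, c, g, a, b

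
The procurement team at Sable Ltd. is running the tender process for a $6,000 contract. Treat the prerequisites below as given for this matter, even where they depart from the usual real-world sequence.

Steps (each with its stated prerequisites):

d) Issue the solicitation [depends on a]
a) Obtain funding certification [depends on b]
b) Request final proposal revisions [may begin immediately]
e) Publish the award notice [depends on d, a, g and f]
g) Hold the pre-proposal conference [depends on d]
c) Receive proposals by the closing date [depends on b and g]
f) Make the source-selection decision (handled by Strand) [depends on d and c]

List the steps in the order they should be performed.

b a d g c f e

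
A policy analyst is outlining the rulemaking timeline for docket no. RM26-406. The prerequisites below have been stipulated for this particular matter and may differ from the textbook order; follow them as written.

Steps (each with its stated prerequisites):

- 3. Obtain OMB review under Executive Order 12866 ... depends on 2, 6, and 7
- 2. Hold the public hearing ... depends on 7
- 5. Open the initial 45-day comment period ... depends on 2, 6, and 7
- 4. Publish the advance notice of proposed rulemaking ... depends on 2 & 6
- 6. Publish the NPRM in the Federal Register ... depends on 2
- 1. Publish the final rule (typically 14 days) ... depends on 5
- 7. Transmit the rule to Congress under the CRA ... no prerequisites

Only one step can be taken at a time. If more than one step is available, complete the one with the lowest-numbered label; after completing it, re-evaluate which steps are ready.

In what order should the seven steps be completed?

Only 7 has no prerequisites, so it is first.
That leaves 2 as the only ready step → 2.
Next only 6 has its prerequisites met → 6.
3, 4 and 5 are all available; 3 has the earlier label → 3.
4 and 5 are both available; 4 has the earlier label → 4.
Next only 5 has its prerequisites met → 5.
1 is the only step now ready → 1.

7, 2, 6, 3, 4, 5, 1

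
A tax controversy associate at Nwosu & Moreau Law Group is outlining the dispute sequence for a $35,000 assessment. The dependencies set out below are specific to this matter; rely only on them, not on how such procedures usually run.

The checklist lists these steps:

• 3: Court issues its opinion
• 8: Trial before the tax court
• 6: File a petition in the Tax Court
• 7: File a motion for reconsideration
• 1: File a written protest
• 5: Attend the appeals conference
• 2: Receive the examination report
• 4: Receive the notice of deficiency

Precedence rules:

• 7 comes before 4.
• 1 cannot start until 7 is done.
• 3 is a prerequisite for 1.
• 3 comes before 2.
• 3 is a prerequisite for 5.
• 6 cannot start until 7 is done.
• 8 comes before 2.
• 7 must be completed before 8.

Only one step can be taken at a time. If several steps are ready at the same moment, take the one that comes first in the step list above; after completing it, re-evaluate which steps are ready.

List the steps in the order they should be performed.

3 → 7 → 8 → 6 → 1 → 5 → 2 → 4

3 and 7 have no prerequisites; 3 is listed earlier, so 3 is first.
5 now also ready, so the ready set is {7, 5}; 7 is listed earlier → 7.
8, 6, 1 and 4 now also ready, so the ready set is {8, 6, 1, 5, 4}; 8 is listed earlier → 8.
6, 1, 5, 2 and 4 are all available; 6 is listed earlier → 6.
1, 5, 2 and 4 are all available; 1 is listed earlier → 1.
Ready: 5, 2 and 4. 5 is listed earlier → 5.
Now 2 and 4 have their prerequisites met. 2 is listed earlier, so 2 next.
4 needed 7, now all done → 4.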